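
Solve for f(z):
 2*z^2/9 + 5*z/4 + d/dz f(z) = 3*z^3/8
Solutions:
 f(z) = C1 + 3*z^4/32 - 2*z^3/27 - 5*z^2/8


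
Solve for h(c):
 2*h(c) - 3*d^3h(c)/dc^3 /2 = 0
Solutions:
 h(c) = C3*exp(6^(2/3)*c/3) + (C1*sin(2^(2/3)*3^(1/6)*c/2) + C2*cos(2^(2/3)*3^(1/6)*c/2))*exp(-6^(2/3)*c/6)


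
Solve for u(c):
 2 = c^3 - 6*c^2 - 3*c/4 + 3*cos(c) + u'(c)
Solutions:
 u(c) = C1 - c^4/4 + 2*c^3 + 3*c^2/8 + 2*c - 3*sin(c)


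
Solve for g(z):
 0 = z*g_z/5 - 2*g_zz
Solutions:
 g(z) = C1 + C2*erfi(sqrt(5)*z/10)


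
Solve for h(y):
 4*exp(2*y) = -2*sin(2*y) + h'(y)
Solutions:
 h(y) = C1 + 2*exp(2*y) - cos(2*y)


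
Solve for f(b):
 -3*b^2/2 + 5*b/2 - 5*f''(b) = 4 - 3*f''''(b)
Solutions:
 f(b) = C1 + C2*b + C3*exp(-sqrt(15)*b/3) + C4*exp(sqrt(15)*b/3) - b^4/40 + b^3/12 - 29*b^2/50


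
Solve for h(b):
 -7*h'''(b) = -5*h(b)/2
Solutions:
 h(b) = C3*exp(14^(2/3)*5^(1/3)*b/14) + (C1*sin(14^(2/3)*sqrt(3)*5^(1/3)*b/28) + C2*cos(14^(2/3)*sqrt(3)*5^(1/3)*b/28))*exp(-14^(2/3)*5^(1/3)*b/28)


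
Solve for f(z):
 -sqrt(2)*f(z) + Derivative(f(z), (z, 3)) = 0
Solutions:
 f(z) = C3*exp(2^(1/6)*z) + (C1*sin(2^(1/6)*sqrt(3)*z/2) + C2*cos(2^(1/6)*sqrt(3)*z/2))*exp(-2^(1/6)*z/2)


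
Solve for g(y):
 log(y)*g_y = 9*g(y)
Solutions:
 g(y) = C1*exp(9*li(y))


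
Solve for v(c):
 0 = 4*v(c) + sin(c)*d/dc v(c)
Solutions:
 v(c) = C1*(cos(c)^2 + 2*cos(c) + 1)/(cos(c)^2 - 2*cos(c) + 1)


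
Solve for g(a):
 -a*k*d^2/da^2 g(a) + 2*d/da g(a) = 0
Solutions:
 g(a) = C1 + a^(((re(k) + 2)*re(k) + im(k)^2)/(re(k)^2 + im(k)^2))*(C2*sin(2*log(a)*Abs(im(k))/(re(k)^2 + im(k)^2)) + C3*cos(2*log(a)*im(k)/(re(k)^2 + im(k)^2)))


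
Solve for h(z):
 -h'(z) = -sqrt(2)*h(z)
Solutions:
 h(z) = C1*exp(sqrt(2)*z)


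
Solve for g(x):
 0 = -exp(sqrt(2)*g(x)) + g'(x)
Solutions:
 g(x) = sqrt(2)*(2*log(-1/(C1 + x)) - log(2))/4


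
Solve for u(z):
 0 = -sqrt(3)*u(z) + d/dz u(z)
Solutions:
 u(z) = C1*exp(sqrt(3)*z)


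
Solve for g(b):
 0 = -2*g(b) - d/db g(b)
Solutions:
 g(b) = C1*exp(-2*b)


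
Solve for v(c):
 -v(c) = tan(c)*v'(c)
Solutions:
 v(c) = C1/sin(c)


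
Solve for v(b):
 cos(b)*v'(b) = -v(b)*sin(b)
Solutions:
 v(b) = C1*cos(b)


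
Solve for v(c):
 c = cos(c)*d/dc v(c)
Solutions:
 v(c) = C1 + Integral(c/cos(c), c)


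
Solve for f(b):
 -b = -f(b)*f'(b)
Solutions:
 f(b) = -sqrt(C1 + b^2)
 f(b) = sqrt(C1 + b^2)


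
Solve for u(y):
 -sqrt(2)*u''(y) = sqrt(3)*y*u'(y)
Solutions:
 u(y) = C1 + C2*erf(6^(1/4)*y/2)


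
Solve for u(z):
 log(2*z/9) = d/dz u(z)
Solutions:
 u(z) = C1 + z*log(z) + z*log(2/9) - z


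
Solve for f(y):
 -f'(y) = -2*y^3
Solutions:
 f(y) = C1 + y^4/2


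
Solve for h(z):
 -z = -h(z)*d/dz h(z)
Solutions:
 h(z) = -sqrt(C1 + z^2)
 h(z) = sqrt(C1 + z^2)


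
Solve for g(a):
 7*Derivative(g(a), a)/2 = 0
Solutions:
 g(a) = C1


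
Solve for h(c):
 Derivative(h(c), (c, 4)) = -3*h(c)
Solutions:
 h(c) = (C1*sin(sqrt(2)*3^(1/4)*c/2) + C2*cos(sqrt(2)*3^(1/4)*c/2))*exp(-sqrt(2)*3^(1/4)*c/2) + (C3*sin(sqrt(2)*3^(1/4)*c/2) + C4*cos(sqrt(2)*3^(1/4)*c/2))*exp(sqrt(2)*3^(1/4)*c/2)


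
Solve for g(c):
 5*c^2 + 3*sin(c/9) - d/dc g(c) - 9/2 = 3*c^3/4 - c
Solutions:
 g(c) = C1 - 3*c^4/16 + 5*c^3/3 + c^2/2 - 9*c/2 - 27*cos(c/9)


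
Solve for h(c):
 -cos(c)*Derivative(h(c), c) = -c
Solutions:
 h(c) = C1 + Integral(c/cos(c), c)


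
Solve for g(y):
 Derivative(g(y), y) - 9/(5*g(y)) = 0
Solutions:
 g(y) = -sqrt(C1 + 90*y)/5
 g(y) = sqrt(C1 + 90*y)/5


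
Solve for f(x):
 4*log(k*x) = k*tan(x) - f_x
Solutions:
 f(x) = C1 - k*log(cos(x)) - 4*x*log(k*x) + 4*x


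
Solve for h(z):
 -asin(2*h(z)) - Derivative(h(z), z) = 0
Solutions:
 Integral(1/asin(2*_y), (_y, h(z))) = C1 - z


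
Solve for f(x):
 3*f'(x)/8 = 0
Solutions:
 f(x) = C1


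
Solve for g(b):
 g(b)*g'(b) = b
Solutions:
 g(b) = -sqrt(C1 + b^2)
 g(b) = sqrt(C1 + b^2)


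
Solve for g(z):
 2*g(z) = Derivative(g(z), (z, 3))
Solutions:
 g(z) = C3*exp(2^(1/3)*z) + (C1*sin(2^(1/3)*sqrt(3)*z/2) + C2*cos(2^(1/3)*sqrt(3)*z/2))*exp(-2^(1/3)*z/2)


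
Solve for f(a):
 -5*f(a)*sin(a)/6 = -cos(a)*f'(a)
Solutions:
 f(a) = C1/cos(a)^(5/6)


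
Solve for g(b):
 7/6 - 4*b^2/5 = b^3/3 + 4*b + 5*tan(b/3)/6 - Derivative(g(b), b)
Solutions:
 g(b) = C1 + b^4/12 + 4*b^3/15 + 2*b^2 - 7*b/6 - 5*log(cos(b/3))/2


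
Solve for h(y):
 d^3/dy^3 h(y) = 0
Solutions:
 h(y) = C1 + C2*y + C3*y^2


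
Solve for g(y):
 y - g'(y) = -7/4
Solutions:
 g(y) = C1 + y^2/2 + 7*y/4


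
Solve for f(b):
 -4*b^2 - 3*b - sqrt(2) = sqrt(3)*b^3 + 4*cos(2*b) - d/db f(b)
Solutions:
 f(b) = C1 + sqrt(3)*b^4/4 + 4*b^3/3 + 3*b^2/2 + sqrt(2)*b + 2*sin(2*b)


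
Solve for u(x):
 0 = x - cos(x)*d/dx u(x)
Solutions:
 u(x) = C1 + Integral(x/cos(x), x)


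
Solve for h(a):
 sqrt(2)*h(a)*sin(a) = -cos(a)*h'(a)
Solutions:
 h(a) = C1*cos(a)^(sqrt(2))


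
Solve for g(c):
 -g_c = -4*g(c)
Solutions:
 g(c) = C1*exp(4*c)


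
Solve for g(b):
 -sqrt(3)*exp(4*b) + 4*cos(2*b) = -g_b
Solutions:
 g(b) = C1 + sqrt(3)*exp(4*b)/4 - 2*sin(2*b)


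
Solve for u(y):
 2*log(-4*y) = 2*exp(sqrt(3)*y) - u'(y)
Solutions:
 u(y) = C1 - 2*y*log(-y) + 2*y*(1 - 2*log(2)) + 2*sqrt(3)*exp(sqrt(3)*y)/3


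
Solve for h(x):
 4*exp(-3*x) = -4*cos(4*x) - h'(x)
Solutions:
 h(x) = C1 - sin(4*x) + 4*exp(-3*x)/3


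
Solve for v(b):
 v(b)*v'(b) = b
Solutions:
 v(b) = -sqrt(C1 + b^2)
 v(b) = sqrt(C1 + b^2)


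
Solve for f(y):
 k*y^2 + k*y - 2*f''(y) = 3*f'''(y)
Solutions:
 f(y) = C1 + C2*y + C3*exp(-2*y/3) + k*y^4/24 - k*y^3/6 + 3*k*y^2/4


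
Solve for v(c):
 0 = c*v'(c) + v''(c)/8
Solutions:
 v(c) = C1 + C2*erf(2*c)


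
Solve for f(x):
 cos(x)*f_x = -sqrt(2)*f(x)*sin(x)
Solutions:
 f(x) = C1*cos(x)^(sqrt(2))


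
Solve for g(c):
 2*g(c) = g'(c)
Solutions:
 g(c) = C1*exp(2*c)


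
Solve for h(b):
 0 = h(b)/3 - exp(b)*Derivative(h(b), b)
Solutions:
 h(b) = C1*exp(-exp(-b)/3)


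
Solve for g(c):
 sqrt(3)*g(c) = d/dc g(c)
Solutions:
 g(c) = C1*exp(sqrt(3)*c)


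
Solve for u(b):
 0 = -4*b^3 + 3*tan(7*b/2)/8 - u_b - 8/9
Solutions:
 u(b) = C1 - b^4 - 8*b/9 - 3*log(cos(7*b/2))/28


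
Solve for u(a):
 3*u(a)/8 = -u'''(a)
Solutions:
 u(a) = C3*exp(-3^(1/3)*a/2) + (C1*sin(3^(5/6)*a/4) + C2*cos(3^(5/6)*a/4))*exp(3^(1/3)*a/4)


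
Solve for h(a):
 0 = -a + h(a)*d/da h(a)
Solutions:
 h(a) = -sqrt(C1 + a^2)
 h(a) = sqrt(C1 + a^2)


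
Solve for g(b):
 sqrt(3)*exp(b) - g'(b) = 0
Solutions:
 g(b) = C1 + sqrt(3)*exp(b)


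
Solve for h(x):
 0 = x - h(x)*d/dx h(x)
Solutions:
 h(x) = -sqrt(C1 + x^2)
 h(x) = sqrt(C1 + x^2)


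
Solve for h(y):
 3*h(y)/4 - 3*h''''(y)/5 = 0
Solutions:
 h(y) = C1*exp(-sqrt(2)*5^(1/4)*y/2) + C2*exp(sqrt(2)*5^(1/4)*y/2) + C3*sin(sqrt(2)*5^(1/4)*y/2) + C4*cos(sqrt(2)*5^(1/4)*y/2)


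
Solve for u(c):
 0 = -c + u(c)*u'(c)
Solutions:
 u(c) = -sqrt(C1 + c^2)
 u(c) = sqrt(C1 + c^2)


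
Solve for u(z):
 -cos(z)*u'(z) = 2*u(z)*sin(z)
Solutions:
 u(z) = C1*cos(z)^2


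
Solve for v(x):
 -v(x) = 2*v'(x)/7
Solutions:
 v(x) = C1*exp(-7*x/2)


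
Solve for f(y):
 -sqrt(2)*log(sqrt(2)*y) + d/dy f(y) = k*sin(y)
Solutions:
 f(y) = C1 - k*cos(y) + sqrt(2)*y*(log(y) - 1) + sqrt(2)*y*log(2)/2


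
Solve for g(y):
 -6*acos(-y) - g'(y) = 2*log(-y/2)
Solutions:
 g(y) = C1 - 2*y*log(-y) - 6*y*acos(-y) + 2*y*log(2) + 2*y - 6*sqrt(1 - y^2)


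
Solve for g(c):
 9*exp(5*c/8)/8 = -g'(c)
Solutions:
 g(c) = C1 - 9*exp(5*c/8)/5


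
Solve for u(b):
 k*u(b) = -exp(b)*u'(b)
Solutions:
 u(b) = C1*exp(k*exp(-b))


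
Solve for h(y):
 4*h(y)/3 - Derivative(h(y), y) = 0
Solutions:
 h(y) = C1*exp(4*y/3)


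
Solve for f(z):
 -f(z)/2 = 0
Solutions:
 f(z) = 0


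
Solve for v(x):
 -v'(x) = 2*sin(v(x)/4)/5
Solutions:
 2*x/5 + 2*log(cos(v(x)/4) - 1) - 2*log(cos(v(x)/4) + 1) = C1


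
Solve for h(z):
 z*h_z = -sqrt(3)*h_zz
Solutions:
 h(z) = C1 + C2*erf(sqrt(2)*3^(3/4)*z/6)


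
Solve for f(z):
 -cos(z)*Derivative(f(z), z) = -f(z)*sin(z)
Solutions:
 f(z) = C1/cos(z)


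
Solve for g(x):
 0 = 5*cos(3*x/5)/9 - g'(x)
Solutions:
 g(x) = C1 + 25*sin(3*x/5)/27


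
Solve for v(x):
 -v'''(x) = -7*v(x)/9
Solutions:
 v(x) = C3*exp(21^(1/3)*x/3) + (C1*sin(3^(5/6)*7^(1/3)*x/6) + C2*cos(3^(5/6)*7^(1/3)*x/6))*exp(-21^(1/3)*x/6)


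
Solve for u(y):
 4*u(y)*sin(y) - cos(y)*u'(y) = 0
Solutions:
 u(y) = C1/cos(y)^4


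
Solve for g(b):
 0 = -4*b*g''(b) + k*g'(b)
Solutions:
 g(b) = C1 + b^(re(k)/4 + 1)*(C2*sin(log(b)*Abs(im(k))/4) + C3*cos(log(b)*im(k)/4))


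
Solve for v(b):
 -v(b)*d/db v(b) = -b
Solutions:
 v(b) = -sqrt(C1 + b^2)
 v(b) = sqrt(C1 + b^2)


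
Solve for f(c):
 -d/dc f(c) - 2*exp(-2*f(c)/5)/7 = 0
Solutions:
 f(c) = 5*log(-sqrt(C1 - 2*c)) - 5*log(35) + 5*log(70)/2
 f(c) = 5*log(C1 - 2*c)/2 - 5*log(35) + 5*log(70)/2


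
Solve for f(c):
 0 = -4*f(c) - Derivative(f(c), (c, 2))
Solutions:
 f(c) = C1*sin(2*c) + C2*cos(2*c)


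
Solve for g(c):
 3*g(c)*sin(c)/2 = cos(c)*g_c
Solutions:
 g(c) = C1/cos(c)^(3/2)


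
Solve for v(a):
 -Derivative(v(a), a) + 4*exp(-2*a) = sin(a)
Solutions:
 v(a) = C1 + cos(a) - 2*exp(-2*a)


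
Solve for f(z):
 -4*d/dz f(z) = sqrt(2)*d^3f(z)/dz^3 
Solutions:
 f(z) = C1 + C2*sin(2^(3/4)*z) + C3*cos(2^(3/4)*z)


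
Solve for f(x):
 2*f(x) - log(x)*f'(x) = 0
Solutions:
 f(x) = C1*exp(2*li(x))


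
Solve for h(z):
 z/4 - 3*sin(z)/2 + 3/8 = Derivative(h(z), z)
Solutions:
 h(z) = C1 + z^2/8 + 3*z/8 + 3*cos(z)/2


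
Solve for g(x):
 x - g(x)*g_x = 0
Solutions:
 g(x) = -sqrt(C1 + x^2)
 g(x) = sqrt(C1 + x^2)


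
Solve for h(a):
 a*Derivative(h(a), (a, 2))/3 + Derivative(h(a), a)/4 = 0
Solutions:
 h(a) = C1 + C2*a^(1/4)


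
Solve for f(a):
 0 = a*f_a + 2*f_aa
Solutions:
 f(a) = C1 + C2*erf(a/2)


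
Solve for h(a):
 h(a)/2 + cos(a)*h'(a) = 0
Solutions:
 h(a) = C1*(sin(a) - 1)^(1/4)/(sin(a) + 1)^(1/4)


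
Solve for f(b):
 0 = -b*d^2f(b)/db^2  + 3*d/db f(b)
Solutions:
 f(b) = C1 + C2*b^4


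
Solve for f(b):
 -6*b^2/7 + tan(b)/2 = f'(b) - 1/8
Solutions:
 f(b) = C1 - 2*b^3/7 + b/8 - log(cos(b))/2


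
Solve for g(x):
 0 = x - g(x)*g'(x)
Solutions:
 g(x) = -sqrt(C1 + x^2)
 g(x) = sqrt(C1 + x^2)


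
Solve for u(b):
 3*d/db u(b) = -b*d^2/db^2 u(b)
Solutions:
 u(b) = C1 + C2/b^2


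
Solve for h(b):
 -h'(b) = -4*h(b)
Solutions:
 h(b) = C1*exp(4*b)


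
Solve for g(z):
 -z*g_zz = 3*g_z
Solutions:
 g(z) = C1 + C2/z^2


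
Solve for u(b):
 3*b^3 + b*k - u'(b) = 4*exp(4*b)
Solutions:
 u(b) = C1 + 3*b^4/4 + b^2*k/2 - exp(4*b)


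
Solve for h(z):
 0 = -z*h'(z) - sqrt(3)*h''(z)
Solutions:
 h(z) = C1 + C2*erf(sqrt(2)*3^(3/4)*z/6)


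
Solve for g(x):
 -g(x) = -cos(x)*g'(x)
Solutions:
 g(x) = C1*sqrt(sin(x) + 1)/sqrt(sin(x) - 1)


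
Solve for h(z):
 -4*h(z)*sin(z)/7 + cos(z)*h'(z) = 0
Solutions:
 h(z) = C1/cos(z)^(4/7)


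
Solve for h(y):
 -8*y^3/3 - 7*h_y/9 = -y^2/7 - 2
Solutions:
 h(y) = C1 - 6*y^4/7 + 3*y^3/49 + 18*y/7


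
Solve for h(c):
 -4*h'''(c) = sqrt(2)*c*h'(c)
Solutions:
 h(c) = C1 + Integral(C2*airyai(-sqrt(2)*c/2) + C3*airybi(-sqrt(2)*c/2), c)


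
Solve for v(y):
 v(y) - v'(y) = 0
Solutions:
 v(y) = C1*exp(y)


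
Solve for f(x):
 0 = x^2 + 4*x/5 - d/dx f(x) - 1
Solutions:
 f(x) = C1 + x^3/3 + 2*x^2/5 - x


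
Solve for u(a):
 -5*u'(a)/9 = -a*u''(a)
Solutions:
 u(a) = C1 + C2*a^(14/9)


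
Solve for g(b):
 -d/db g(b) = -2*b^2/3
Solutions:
 g(b) = C1 + 2*b^3/9


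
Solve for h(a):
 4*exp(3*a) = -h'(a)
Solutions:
 h(a) = C1 - 4*exp(3*a)/3


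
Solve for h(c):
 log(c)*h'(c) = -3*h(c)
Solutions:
 h(c) = C1*exp(-3*li(c))


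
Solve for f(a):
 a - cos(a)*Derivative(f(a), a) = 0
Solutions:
 f(a) = C1 + Integral(a/cos(a), a)


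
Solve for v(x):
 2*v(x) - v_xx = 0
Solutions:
 v(x) = C1*exp(-sqrt(2)*x) + C2*exp(sqrt(2)*x)


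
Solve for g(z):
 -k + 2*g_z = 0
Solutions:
 g(z) = C1 + k*z/2


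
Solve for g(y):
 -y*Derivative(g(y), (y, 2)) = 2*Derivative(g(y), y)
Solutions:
 g(y) = C1 + C2/y


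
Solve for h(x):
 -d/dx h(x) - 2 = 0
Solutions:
 h(x) = C1 - 2*x


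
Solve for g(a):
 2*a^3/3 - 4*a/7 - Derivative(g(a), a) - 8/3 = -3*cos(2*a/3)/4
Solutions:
 g(a) = C1 + a^4/6 - 2*a^2/7 - 8*a/3 + 9*sin(2*a/3)/8


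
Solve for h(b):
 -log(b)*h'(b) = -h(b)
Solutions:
 h(b) = C1*exp(li(b))


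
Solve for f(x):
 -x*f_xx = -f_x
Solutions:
 f(x) = C1 + C2*x^2


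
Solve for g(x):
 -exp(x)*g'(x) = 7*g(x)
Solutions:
 g(x) = C1*exp(7*exp(-x))


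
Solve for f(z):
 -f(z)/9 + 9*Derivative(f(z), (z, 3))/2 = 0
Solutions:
 f(z) = C3*exp(2^(1/3)*3^(2/3)*z/9) + (C1*sin(2^(1/3)*3^(1/6)*z/6) + C2*cos(2^(1/3)*3^(1/6)*z/6))*exp(-2^(1/3)*3^(2/3)*z/18)


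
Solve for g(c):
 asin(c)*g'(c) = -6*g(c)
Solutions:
 g(c) = C1*exp(-6*Integral(1/asin(c), c))


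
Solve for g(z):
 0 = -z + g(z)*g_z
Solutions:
 g(z) = -sqrt(C1 + z^2)
 g(z) = sqrt(C1 + z^2)


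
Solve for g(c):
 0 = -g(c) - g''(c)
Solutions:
 g(c) = C1*sin(c) + C2*cos(c)


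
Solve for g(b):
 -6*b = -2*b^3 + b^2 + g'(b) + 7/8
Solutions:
 g(b) = C1 + b^4/2 - b^3/3 - 3*b^2 - 7*b/8


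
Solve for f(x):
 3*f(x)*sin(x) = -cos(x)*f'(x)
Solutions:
 f(x) = C1*cos(x)^3


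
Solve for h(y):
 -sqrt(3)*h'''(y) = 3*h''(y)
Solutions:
 h(y) = C1 + C2*y + C3*exp(-sqrt(3)*y)


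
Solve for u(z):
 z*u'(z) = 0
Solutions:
 u(z) = C1


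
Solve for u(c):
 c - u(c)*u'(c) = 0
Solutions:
 u(c) = -sqrt(C1 + c^2)
 u(c) = sqrt(C1 + c^2)


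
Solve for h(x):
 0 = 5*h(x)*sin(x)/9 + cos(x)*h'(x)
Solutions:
 h(x) = C1*cos(x)^(5/9)


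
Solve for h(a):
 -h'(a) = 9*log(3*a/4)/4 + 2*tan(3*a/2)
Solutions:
 h(a) = C1 - 9*a*log(a)/4 - 9*a*log(3)/4 + 9*a/4 + 9*a*log(2)/2 + 4*log(cos(3*a/2))/3


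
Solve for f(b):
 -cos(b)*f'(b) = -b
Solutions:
 f(b) = C1 + Integral(b/cos(b), b)


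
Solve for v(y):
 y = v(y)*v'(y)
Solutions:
 v(y) = -sqrt(C1 + y^2)
 v(y) = sqrt(C1 + y^2)


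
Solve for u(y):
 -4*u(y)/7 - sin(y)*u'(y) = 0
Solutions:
 u(y) = C1*(cos(y) + 1)^(2/7)/(cos(y) - 1)^(2/7)


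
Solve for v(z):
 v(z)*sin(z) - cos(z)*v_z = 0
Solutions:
 v(z) = C1/cos(z)


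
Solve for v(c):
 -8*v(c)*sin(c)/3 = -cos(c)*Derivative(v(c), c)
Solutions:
 v(c) = C1/cos(c)^(8/3)


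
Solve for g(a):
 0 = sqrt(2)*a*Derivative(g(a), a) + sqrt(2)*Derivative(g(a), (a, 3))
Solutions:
 g(a) = C1 + Integral(C2*airyai(-a) + C3*airybi(-a), a)


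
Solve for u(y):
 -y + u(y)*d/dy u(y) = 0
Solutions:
 u(y) = -sqrt(C1 + y^2)
 u(y) = sqrt(C1 + y^2)


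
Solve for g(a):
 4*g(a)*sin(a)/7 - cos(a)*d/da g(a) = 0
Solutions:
 g(a) = C1/cos(a)^(4/7)


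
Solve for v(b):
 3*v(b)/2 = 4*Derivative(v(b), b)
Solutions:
 v(b) = C1*exp(3*b/8)


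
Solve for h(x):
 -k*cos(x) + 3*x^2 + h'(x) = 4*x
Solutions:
 h(x) = C1 + k*sin(x) - x^3 + 2*x^2


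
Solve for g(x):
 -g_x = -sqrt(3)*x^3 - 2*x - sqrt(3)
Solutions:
 g(x) = C1 + sqrt(3)*x^4/4 + x^2 + sqrt(3)*x


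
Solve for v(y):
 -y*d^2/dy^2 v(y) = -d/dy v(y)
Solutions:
 v(y) = C1 + C2*y^2


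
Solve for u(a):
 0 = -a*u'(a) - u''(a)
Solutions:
 u(a) = C1 + C2*erf(sqrt(2)*a/2)


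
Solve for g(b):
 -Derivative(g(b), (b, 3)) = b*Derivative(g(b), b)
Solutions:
 g(b) = C1 + Integral(C2*airyai(-b) + C3*airybi(-b), b)


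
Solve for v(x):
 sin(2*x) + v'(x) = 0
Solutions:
 v(x) = C1 + cos(2*x)/2


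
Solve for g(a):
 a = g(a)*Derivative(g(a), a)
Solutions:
 g(a) = -sqrt(C1 + a^2)
 g(a) = sqrt(C1 + a^2)


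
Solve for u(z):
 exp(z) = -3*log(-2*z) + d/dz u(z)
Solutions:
 u(z) = C1 + 3*z*log(-z) + 3*z*(-1 + log(2)) + exp(z)


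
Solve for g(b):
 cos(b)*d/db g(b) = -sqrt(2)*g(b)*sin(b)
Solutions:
 g(b) = C1*cos(b)^(sqrt(2))


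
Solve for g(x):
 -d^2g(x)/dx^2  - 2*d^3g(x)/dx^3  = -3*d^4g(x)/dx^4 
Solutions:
 g(x) = C1 + C2*x + C3*exp(-x/3) + C4*exp(x)


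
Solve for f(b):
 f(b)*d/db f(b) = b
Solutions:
 f(b) = -sqrt(C1 + b^2)
 f(b) = sqrt(C1 + b^2)


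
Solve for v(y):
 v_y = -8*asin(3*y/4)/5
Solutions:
 v(y) = C1 - 8*y*asin(3*y/4)/5 - 8*sqrt(16 - 9*y^2)/15


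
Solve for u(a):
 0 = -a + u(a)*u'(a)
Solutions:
 u(a) = -sqrt(C1 + a^2)
 u(a) = sqrt(C1 + a^2)


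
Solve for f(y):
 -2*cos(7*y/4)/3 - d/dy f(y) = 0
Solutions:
 f(y) = C1 - 8*sin(7*y/4)/21


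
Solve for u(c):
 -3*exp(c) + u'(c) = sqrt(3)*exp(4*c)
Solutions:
 u(c) = C1 + sqrt(3)*exp(4*c)/4 + 3*exp(c)


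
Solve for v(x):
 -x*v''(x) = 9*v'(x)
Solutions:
 v(x) = C1 + C2/x^8


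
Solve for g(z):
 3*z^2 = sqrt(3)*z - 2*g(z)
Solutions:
 g(z) = z*(-3*z + sqrt(3))/2


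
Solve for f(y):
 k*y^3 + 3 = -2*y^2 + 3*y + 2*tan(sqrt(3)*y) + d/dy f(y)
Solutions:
 f(y) = C1 + k*y^4/4 + 2*y^3/3 - 3*y^2/2 + 3*y + 2*sqrt(3)*log(cos(sqrt(3)*y))/3


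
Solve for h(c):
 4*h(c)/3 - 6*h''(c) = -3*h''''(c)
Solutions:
 h(c) = C1*exp(-c*sqrt(1 - sqrt(5)/3)) + C2*exp(c*sqrt(1 - sqrt(5)/3)) + C3*exp(-c*sqrt(sqrt(5)/3 + 1)) + C4*exp(c*sqrt(sqrt(5)/3 + 1))


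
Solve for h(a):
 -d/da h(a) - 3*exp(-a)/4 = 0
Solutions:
 h(a) = C1 + 3*exp(-a)/4


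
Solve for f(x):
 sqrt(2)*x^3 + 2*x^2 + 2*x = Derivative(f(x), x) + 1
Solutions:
 f(x) = C1 + sqrt(2)*x^4/4 + 2*x^3/3 + x^2 - x


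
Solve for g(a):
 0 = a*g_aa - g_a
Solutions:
 g(a) = C1 + C2*a^2


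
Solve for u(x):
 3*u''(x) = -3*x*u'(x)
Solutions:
 u(x) = C1 + C2*erf(sqrt(2)*x/2)


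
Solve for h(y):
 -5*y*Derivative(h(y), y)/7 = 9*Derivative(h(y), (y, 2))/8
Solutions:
 h(y) = C1 + C2*erf(2*sqrt(35)*y/21)


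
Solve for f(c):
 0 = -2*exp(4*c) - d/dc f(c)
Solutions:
 f(c) = C1 - exp(4*c)/2


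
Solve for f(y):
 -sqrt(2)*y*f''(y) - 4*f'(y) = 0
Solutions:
 f(y) = C1 + C2*y^(1 - 2*sqrt(2))


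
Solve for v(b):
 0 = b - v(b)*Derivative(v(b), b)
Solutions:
 v(b) = -sqrt(C1 + b^2)
 v(b) = sqrt(C1 + b^2)


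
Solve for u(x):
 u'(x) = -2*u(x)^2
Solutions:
 u(x) = 1/(C1 + 2*x)


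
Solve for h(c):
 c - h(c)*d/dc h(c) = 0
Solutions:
 h(c) = -sqrt(C1 + c^2)
 h(c) = sqrt(C1 + c^2)


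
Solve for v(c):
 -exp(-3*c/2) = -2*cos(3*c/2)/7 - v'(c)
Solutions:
 v(c) = C1 - 4*sin(3*c/2)/21 - 2*exp(-3*c/2)/3


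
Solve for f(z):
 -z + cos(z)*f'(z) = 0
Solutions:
 f(z) = C1 + Integral(z/cos(z), z)


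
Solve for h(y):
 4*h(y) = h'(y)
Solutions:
 h(y) = C1*exp(4*y)


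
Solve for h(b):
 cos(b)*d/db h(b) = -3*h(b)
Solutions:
 h(b) = C1*(sin(b) - 1)^(3/2)/(sin(b) + 1)^(3/2)


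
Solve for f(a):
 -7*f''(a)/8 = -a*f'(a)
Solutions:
 f(a) = C1 + C2*erfi(2*sqrt(7)*a/7)


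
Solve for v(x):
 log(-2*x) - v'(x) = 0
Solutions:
 v(x) = C1 + x*log(-x) + x*(-1 + log(2))


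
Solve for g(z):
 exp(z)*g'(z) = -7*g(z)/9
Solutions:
 g(z) = C1*exp(7*exp(-z)/9)


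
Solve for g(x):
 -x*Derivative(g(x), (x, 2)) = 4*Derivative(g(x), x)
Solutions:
 g(x) = C1 + C2/x^3


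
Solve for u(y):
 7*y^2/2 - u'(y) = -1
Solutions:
 u(y) = C1 + 7*y^3/6 + y


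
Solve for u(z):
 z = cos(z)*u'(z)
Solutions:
 u(z) = C1 + Integral(z/cos(z), z)


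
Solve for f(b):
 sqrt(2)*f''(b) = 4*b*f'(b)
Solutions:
 f(b) = C1 + C2*erfi(2^(1/4)*b)


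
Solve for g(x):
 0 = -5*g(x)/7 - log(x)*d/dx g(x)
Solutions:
 g(x) = C1*exp(-5*li(x)/7)


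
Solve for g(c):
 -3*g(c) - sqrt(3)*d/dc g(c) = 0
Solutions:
 g(c) = C1*exp(-sqrt(3)*c)


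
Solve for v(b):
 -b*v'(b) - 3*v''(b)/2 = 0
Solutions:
 v(b) = C1 + C2*erf(sqrt(3)*b/3)


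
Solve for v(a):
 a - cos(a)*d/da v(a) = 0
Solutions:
 v(a) = C1 + Integral(a/cos(a), a)


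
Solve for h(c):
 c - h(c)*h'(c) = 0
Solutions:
 h(c) = -sqrt(C1 + c^2)
 h(c) = sqrt(C1 + c^2)


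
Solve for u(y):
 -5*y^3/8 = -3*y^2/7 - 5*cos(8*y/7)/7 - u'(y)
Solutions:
 u(y) = C1 + 5*y^4/32 - y^3/7 - 5*sin(8*y/7)/8


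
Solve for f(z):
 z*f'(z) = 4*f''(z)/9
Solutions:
 f(z) = C1 + C2*erfi(3*sqrt(2)*z/4)


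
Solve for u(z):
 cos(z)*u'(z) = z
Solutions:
 u(z) = C1 + Integral(z/cos(z), z)


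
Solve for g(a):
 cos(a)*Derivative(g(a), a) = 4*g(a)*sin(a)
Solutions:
 g(a) = C1/cos(a)^4


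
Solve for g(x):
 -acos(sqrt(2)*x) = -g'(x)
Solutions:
 g(x) = C1 + x*acos(sqrt(2)*x) - sqrt(2)*sqrt(1 - 2*x^2)/2


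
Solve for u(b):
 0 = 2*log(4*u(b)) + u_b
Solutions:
 Integral(1/(log(_y) + 2*log(2)), (_y, u(b)))/2 = C1 - b


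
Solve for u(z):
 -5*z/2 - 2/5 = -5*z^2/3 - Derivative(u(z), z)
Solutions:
 u(z) = C1 - 5*z^3/9 + 5*z^2/4 + 2*z/5


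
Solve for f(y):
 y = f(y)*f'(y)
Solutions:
 f(y) = -sqrt(C1 + y^2)
 f(y) = sqrt(C1 + y^2)


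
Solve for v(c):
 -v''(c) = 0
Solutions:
 v(c) = C1 + C2*c


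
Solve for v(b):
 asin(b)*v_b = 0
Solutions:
 v(b) = C1


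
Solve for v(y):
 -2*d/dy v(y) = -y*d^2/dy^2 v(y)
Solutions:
 v(y) = C1 + C2*y^3


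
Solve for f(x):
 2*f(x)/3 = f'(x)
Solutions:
 f(x) = C1*exp(2*x/3)


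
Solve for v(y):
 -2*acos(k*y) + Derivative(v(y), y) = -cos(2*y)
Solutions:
 v(y) = C1 + 2*Piecewise((y*acos(k*y) - sqrt(-k^2*y^2 + 1)/k, Ne(k, 0)), (pi*y/2, True)) - sin(2*y)/2


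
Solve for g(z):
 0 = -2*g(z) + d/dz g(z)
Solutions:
 g(z) = C1*exp(2*z)


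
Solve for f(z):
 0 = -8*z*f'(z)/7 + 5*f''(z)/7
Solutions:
 f(z) = C1 + C2*erfi(2*sqrt(5)*z/5)


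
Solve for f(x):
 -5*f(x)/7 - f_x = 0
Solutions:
 f(x) = C1*exp(-5*x/7)


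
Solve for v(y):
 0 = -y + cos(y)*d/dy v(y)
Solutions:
 v(y) = C1 + Integral(y/cos(y), y)


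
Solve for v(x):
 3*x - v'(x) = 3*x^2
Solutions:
 v(x) = C1 - x^3 + 3*x^2/2


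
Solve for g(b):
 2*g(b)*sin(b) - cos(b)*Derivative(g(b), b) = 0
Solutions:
 g(b) = C1/cos(b)^2


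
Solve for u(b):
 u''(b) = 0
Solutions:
 u(b) = C1 + C2*b


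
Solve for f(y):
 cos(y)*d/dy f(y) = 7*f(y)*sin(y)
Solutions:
 f(y) = C1/cos(y)^7


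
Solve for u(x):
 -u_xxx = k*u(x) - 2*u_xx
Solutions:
 u(x) = C1*exp(x*(-(27*k/2 + sqrt((27*k - 16)^2 - 256)/2 - 8)^(1/3) + 2 - 4/(27*k/2 + sqrt((27*k - 16)^2 - 256)/2 - 8)^(1/3))/3) + C2*exp(x*((27*k/2 + sqrt((27*k - 16)^2 - 256)/2 - 8)^(1/3) - sqrt(3)*I*(27*k/2 + sqrt((27*k - 16)^2 - 256)/2 - 8)^(1/3) + 4 - 16/((-1 + sqrt(3)*I)*(27*k/2 + sqrt((27*k - 16)^2 - 256)/2 - 8)^(1/3)))/6) + C3*exp(x*((27*k/2 + sqrt((27*k - 16)^2 - 256)/2 - 8)^(1/3) + sqrt(3)*I*(27*k/2 + sqrt((27*k - 16)^2 - 256)/2 - 8)^(1/3) + 4 + 16/((1 + sqrt(3)*I)*(27*k/2 + sqrt((27*k - 16)^2 - 256)/2 - 8)^(1/3)))/6)


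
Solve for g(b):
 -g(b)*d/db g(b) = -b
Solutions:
 g(b) = -sqrt(C1 + b^2)
 g(b) = sqrt(C1 + b^2)


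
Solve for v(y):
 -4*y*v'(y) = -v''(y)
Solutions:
 v(y) = C1 + C2*erfi(sqrt(2)*y)


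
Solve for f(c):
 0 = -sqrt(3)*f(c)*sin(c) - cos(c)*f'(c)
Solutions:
 f(c) = C1*cos(c)^(sqrt(3))


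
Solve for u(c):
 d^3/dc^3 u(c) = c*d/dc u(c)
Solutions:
 u(c) = C1 + Integral(C2*airyai(c) + C3*airybi(c), c)


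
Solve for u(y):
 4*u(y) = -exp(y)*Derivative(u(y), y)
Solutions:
 u(y) = C1*exp(4*exp(-y))


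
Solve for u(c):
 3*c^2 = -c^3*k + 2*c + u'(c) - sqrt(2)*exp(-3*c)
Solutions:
 u(c) = C1 + c^4*k/4 + c^3 - c^2 - sqrt(2)*exp(-3*c)/3


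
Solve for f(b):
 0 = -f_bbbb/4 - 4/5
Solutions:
 f(b) = C1 + C2*b + C3*b^2 + C4*b^3 - 2*b^4/15


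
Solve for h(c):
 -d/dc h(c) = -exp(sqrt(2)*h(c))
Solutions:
 h(c) = sqrt(2)*(2*log(-1/(C1 + c)) - log(2))/4


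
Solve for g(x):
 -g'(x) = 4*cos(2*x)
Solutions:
 g(x) = C1 - 2*sin(2*x)


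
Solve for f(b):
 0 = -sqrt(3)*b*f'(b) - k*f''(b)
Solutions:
 f(b) = C1 + C2*sqrt(k)*erf(sqrt(2)*3^(1/4)*b*sqrt(1/k)/2)


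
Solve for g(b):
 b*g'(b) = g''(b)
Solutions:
 g(b) = C1 + C2*erfi(sqrt(2)*b/2)


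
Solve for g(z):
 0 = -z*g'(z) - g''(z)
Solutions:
 g(z) = C1 + C2*erf(sqrt(2)*z/2)


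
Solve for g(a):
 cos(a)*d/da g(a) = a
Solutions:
 g(a) = C1 + Integral(a/cos(a), a)


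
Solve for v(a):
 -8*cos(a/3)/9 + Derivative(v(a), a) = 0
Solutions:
 v(a) = C1 + 8*sin(a/3)/3


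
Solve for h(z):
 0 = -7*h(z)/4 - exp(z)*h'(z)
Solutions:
 h(z) = C1*exp(7*exp(-z)/4)


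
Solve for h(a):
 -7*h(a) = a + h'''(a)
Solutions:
 h(a) = C3*exp(-7^(1/3)*a) - a/7 + (C1*sin(sqrt(3)*7^(1/3)*a/2) + C2*cos(sqrt(3)*7^(1/3)*a/2))*exp(7^(1/3)*a/2)


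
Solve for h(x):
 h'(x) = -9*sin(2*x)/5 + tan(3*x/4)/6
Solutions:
 h(x) = C1 - 2*log(cos(3*x/4))/9 + 9*cos(2*x)/10


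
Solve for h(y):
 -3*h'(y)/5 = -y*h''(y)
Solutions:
 h(y) = C1 + C2*y^(8/5)


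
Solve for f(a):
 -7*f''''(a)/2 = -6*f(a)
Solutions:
 f(a) = C1*exp(-sqrt(2)*3^(1/4)*7^(3/4)*a/7) + C2*exp(sqrt(2)*3^(1/4)*7^(3/4)*a/7) + C3*sin(sqrt(2)*3^(1/4)*7^(3/4)*a/7) + C4*cos(sqrt(2)*3^(1/4)*7^(3/4)*a/7)


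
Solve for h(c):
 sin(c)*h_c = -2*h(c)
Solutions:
 h(c) = C1*(cos(c) + 1)/(cos(c) - 1)


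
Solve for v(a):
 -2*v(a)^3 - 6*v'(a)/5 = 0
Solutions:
 v(a) = -sqrt(6)*sqrt(-1/(C1 - 5*a))/2
 v(a) = sqrt(6)*sqrt(-1/(C1 - 5*a))/2


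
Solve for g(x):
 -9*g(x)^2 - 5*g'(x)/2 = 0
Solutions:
 g(x) = 5/(C1 + 18*x)


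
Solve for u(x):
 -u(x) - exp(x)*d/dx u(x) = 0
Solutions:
 u(x) = C1*exp(exp(-x))


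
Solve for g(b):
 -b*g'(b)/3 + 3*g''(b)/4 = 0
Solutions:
 g(b) = C1 + C2*erfi(sqrt(2)*b/3)


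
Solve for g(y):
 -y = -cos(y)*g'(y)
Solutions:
 g(y) = C1 + Integral(y/cos(y), y)


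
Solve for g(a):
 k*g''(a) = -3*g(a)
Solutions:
 g(a) = C1*exp(-sqrt(3)*a*sqrt(-1/k)) + C2*exp(sqrt(3)*a*sqrt(-1/k))


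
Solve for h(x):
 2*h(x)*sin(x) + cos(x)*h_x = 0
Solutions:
 h(x) = C1*cos(x)^2


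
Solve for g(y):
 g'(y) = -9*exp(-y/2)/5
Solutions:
 g(y) = C1 + 18*exp(-y/2)/5


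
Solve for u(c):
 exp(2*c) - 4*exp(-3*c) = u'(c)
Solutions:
 u(c) = C1 + exp(2*c)/2 + 4*exp(-3*c)/3


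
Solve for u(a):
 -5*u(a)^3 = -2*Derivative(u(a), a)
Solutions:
 u(a) = -sqrt(-1/(C1 + 5*a))
 u(a) = sqrt(-1/(C1 + 5*a))


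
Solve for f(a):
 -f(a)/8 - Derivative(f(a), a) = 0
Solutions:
 f(a) = C1*exp(-a/8)


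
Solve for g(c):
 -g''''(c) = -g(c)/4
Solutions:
 g(c) = C1*exp(-sqrt(2)*c/2) + C2*exp(sqrt(2)*c/2) + C3*sin(sqrt(2)*c/2) + C4*cos(sqrt(2)*c/2)


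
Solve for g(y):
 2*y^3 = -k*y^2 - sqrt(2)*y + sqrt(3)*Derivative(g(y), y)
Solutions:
 g(y) = C1 + sqrt(3)*k*y^3/9 + sqrt(3)*y^4/6 + sqrt(6)*y^2/6


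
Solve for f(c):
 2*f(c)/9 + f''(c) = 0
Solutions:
 f(c) = C1*sin(sqrt(2)*c/3) + C2*cos(sqrt(2)*c/3)


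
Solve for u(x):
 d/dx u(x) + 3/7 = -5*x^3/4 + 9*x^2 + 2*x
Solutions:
 u(x) = C1 - 5*x^4/16 + 3*x^3 + x^2 - 3*x/7


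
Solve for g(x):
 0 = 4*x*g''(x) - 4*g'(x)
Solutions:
 g(x) = C1 + C2*x^2


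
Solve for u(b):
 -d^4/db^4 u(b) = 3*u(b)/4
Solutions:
 u(b) = (C1*sin(3^(1/4)*b/2) + C2*cos(3^(1/4)*b/2))*exp(-3^(1/4)*b/2) + (C3*sin(3^(1/4)*b/2) + C4*cos(3^(1/4)*b/2))*exp(3^(1/4)*b/2)


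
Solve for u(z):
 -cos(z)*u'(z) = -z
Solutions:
 u(z) = C1 + Integral(z/cos(z), z)


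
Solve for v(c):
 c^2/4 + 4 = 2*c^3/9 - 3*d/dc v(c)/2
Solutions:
 v(c) = C1 + c^4/27 - c^3/18 - 8*c/3


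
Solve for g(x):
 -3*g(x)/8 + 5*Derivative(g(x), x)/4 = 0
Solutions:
 g(x) = C1*exp(3*x/10)


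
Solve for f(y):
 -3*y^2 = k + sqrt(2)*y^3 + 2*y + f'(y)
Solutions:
 f(y) = C1 - k*y - sqrt(2)*y^4/4 - y^3 - y^2


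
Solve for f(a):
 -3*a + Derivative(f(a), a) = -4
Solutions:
 f(a) = C1 + 3*a^2/2 - 4*a


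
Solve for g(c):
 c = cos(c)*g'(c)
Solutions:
 g(c) = C1 + Integral(c/cos(c), c)


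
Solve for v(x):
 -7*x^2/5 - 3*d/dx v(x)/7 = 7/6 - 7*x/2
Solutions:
 v(x) = C1 - 49*x^3/45 + 49*x^2/12 - 49*x/18


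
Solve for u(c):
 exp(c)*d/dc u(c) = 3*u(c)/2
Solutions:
 u(c) = C1*exp(-3*exp(-c)/2)


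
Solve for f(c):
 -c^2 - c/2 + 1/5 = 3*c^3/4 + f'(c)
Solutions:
 f(c) = C1 - 3*c^4/16 - c^3/3 - c^2/4 + c/5


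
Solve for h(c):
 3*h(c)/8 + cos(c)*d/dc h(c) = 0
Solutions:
 h(c) = C1*(sin(c) - 1)^(3/16)/(sin(c) + 1)^(3/16)


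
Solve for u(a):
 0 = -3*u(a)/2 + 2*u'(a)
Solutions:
 u(a) = C1*exp(3*a/4)


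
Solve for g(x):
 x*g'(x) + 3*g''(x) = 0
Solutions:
 g(x) = C1 + C2*erf(sqrt(6)*x/6)


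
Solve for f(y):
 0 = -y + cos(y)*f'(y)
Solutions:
 f(y) = C1 + Integral(y/cos(y), y)


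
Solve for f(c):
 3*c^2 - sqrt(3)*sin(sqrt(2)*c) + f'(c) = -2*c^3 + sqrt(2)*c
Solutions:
 f(c) = C1 - c^4/2 - c^3 + sqrt(2)*c^2/2 - sqrt(6)*cos(sqrt(2)*c)/2


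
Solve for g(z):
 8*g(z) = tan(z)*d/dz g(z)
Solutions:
 g(z) = C1*sin(z)^8


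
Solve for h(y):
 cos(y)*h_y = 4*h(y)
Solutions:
 h(y) = C1*(sin(y)^2 + 2*sin(y) + 1)/(sin(y)^2 - 2*sin(y) + 1)


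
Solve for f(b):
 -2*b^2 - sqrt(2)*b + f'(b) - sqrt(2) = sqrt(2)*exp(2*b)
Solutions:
 f(b) = C1 + 2*b^3/3 + sqrt(2)*b^2/2 + sqrt(2)*b + sqrt(2)*exp(2*b)/2


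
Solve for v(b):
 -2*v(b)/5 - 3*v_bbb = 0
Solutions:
 v(b) = C3*exp(-15^(2/3)*2^(1/3)*b/15) + (C1*sin(2^(1/3)*3^(1/6)*5^(2/3)*b/10) + C2*cos(2^(1/3)*3^(1/6)*5^(2/3)*b/10))*exp(15^(2/3)*2^(1/3)*b/30)


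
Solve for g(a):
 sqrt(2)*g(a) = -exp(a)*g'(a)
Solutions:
 g(a) = C1*exp(sqrt(2)*exp(-a))


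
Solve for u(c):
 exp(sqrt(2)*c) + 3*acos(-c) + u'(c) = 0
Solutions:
 u(c) = C1 - 3*c*acos(-c) - 3*sqrt(1 - c^2) - sqrt(2)*exp(sqrt(2)*c)/2


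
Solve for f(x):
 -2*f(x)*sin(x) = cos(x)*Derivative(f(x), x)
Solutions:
 f(x) = C1*cos(x)^2


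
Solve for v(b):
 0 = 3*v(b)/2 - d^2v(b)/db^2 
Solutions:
 v(b) = C1*exp(-sqrt(6)*b/2) + C2*exp(sqrt(6)*b/2)


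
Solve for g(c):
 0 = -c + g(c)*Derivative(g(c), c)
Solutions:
 g(c) = -sqrt(C1 + c^2)
 g(c) = sqrt(C1 + c^2)


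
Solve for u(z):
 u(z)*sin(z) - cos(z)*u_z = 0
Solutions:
 u(z) = C1/cos(z)


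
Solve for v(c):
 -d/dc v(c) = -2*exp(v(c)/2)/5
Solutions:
 v(c) = 2*log(-1/(C1 + 2*c)) + 2*log(10)


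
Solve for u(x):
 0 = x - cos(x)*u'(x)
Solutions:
 u(x) = C1 + Integral(x/cos(x), x)


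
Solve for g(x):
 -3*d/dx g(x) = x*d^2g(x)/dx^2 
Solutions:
 g(x) = C1 + C2/x^2


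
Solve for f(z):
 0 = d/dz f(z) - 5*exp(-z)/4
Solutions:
 f(z) = C1 - 5*exp(-z)/4


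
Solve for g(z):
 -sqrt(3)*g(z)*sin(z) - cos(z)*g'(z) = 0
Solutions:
 g(z) = C1*cos(z)^(sqrt(3))


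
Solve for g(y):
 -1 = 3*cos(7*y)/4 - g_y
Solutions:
 g(y) = C1 + y + 3*sin(7*y)/28


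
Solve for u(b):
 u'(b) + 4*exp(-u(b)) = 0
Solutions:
 u(b) = log(C1 - 4*b)


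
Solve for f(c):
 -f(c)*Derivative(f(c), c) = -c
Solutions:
 f(c) = -sqrt(C1 + c^2)
 f(c) = sqrt(C1 + c^2)


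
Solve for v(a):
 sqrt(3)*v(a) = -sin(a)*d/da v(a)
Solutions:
 v(a) = C1*(cos(a) + 1)^(sqrt(3)/2)/(cos(a) - 1)^(sqrt(3)/2)


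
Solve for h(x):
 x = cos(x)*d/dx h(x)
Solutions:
 h(x) = C1 + Integral(x/cos(x), x)


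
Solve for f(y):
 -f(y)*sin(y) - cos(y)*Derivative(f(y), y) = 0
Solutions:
 f(y) = C1*cos(y)


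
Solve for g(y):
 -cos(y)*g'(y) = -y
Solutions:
 g(y) = C1 + Integral(y/cos(y), y)


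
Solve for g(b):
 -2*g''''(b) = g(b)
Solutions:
 g(b) = (C1*sin(2^(1/4)*b/2) + C2*cos(2^(1/4)*b/2))*exp(-2^(1/4)*b/2) + (C3*sin(2^(1/4)*b/2) + C4*cos(2^(1/4)*b/2))*exp(2^(1/4)*b/2)


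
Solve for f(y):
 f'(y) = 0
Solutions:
 f(y) = C1


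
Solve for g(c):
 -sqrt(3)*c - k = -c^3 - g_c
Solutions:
 g(c) = C1 - c^4/4 + sqrt(3)*c^2/2 + c*k


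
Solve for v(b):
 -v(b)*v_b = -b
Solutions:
 v(b) = -sqrt(C1 + b^2)
 v(b) = sqrt(C1 + b^2)


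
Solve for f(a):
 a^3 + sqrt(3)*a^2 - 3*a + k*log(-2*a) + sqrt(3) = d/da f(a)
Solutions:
 f(a) = C1 + a^4/4 + sqrt(3)*a^3/3 - 3*a^2/2 + a*k*log(-a) + a*(-k + k*log(2) + sqrt(3))


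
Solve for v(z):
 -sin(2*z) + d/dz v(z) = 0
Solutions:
 v(z) = C1 - cos(2*z)/2


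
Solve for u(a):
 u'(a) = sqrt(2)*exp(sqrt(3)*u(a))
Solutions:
 u(a) = sqrt(3)*(2*log(-1/(C1 + sqrt(2)*a)) - log(3))/6


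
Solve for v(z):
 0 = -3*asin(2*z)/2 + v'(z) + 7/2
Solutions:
 v(z) = C1 + 3*z*asin(2*z)/2 - 7*z/2 + 3*sqrt(1 - 4*z^2)/4


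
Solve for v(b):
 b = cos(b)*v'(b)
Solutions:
 v(b) = C1 + Integral(b/cos(b), b)


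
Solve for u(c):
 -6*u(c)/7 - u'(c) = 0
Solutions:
 u(c) = C1*exp(-6*c/7)


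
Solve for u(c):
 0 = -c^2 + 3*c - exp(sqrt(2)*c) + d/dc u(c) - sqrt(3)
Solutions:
 u(c) = C1 + c^3/3 - 3*c^2/2 + sqrt(3)*c + sqrt(2)*exp(sqrt(2)*c)/2


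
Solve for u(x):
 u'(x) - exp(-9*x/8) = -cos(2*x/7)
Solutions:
 u(x) = C1 - 7*sin(2*x/7)/2 - 8*exp(-9*x/8)/9


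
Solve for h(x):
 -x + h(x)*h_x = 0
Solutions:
 h(x) = -sqrt(C1 + x^2)
 h(x) = sqrt(C1 + x^2)


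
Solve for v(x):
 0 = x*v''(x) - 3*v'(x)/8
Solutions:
 v(x) = C1 + C2*x^(11/8)


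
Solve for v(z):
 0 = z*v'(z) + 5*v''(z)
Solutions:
 v(z) = C1 + C2*erf(sqrt(10)*z/10)


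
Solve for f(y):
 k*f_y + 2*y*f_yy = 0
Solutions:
 f(y) = C1 + y^(1 - re(k)/2)*(C2*sin(log(y)*Abs(im(k))/2) + C3*cos(log(y)*im(k)/2))


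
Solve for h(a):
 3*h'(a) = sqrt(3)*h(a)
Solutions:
 h(a) = C1*exp(sqrt(3)*a/3)


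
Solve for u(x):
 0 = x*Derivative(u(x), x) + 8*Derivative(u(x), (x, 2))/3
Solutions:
 u(x) = C1 + C2*erf(sqrt(3)*x/4)


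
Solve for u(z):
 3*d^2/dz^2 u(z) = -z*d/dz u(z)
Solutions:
 u(z) = C1 + C2*erf(sqrt(6)*z/6)


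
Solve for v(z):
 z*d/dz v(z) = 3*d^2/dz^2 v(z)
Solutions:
 v(z) = C1 + C2*erfi(sqrt(6)*z/6)


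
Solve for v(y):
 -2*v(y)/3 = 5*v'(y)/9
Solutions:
 v(y) = C1*exp(-6*y/5)


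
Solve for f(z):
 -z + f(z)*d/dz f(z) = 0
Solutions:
 f(z) = -sqrt(C1 + z^2)
 f(z) = sqrt(C1 + z^2)


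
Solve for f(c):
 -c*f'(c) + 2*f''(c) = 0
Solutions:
 f(c) = C1 + C2*erfi(c/2)


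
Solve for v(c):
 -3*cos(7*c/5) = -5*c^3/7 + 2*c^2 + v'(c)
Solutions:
 v(c) = C1 + 5*c^4/28 - 2*c^3/3 - 15*sin(7*c/5)/7


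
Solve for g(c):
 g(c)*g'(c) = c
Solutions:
 g(c) = -sqrt(C1 + c^2)
 g(c) = sqrt(C1 + c^2)


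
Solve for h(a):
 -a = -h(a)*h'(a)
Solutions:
 h(a) = -sqrt(C1 + a^2)
 h(a) = sqrt(C1 + a^2)


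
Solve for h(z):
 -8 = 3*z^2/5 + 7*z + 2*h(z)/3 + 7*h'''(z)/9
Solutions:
 h(z) = C3*exp(-6^(1/3)*7^(2/3)*z/7) - 9*z^2/10 - 21*z/2 + (C1*sin(2^(1/3)*3^(5/6)*7^(2/3)*z/14) + C2*cos(2^(1/3)*3^(5/6)*7^(2/3)*z/14))*exp(6^(1/3)*7^(2/3)*z/14) - 12


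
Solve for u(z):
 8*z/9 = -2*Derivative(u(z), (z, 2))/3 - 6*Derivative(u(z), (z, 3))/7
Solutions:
 u(z) = C1 + C2*z + C3*exp(-7*z/9) - 2*z^3/9 + 6*z^2/7


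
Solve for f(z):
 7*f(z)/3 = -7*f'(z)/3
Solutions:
 f(z) = C1*exp(-z)


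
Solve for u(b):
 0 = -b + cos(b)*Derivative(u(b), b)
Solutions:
 u(b) = C1 + Integral(b/cos(b), b)


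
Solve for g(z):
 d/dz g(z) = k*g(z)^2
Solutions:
 g(z) = -1/(C1 + k*z)


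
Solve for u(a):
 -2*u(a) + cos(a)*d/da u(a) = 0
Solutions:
 u(a) = C1*(sin(a) + 1)/(sin(a) - 1)


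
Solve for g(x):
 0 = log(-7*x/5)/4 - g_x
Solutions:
 g(x) = C1 + x*log(-x)/4 + x*(-log(5) - 1 + log(7))/4


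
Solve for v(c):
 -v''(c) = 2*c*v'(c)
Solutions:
 v(c) = C1 + C2*erf(c)


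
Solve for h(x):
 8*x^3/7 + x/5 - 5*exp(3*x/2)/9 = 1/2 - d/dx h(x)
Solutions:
 h(x) = C1 - 2*x^4/7 - x^2/10 + x/2 + 10*exp(3*x/2)/27


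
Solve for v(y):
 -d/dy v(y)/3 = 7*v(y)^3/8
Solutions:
 v(y) = -2*sqrt(-1/(C1 - 21*y))
 v(y) = 2*sqrt(-1/(C1 - 21*y))


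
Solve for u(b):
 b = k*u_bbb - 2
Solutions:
 u(b) = C1 + C2*b + C3*b^2 + b^4/(24*k) + b^3/(3*k)


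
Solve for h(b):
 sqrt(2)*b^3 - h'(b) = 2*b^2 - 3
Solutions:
 h(b) = C1 + sqrt(2)*b^4/4 - 2*b^3/3 + 3*b


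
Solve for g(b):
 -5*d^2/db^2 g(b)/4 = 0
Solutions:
 g(b) = C1 + C2*b


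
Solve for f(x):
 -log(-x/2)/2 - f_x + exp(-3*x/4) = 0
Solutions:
 f(x) = C1 - x*log(-x)/2 + x*(log(2) + 1)/2 - 4*exp(-3*x/4)/3


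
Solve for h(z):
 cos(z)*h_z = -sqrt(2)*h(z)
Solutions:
 h(z) = C1*(sin(z) - 1)^(sqrt(2)/2)/(sin(z) + 1)^(sqrt(2)/2)


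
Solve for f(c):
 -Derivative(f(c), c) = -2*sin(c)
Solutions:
 f(c) = C1 - 2*cos(c)


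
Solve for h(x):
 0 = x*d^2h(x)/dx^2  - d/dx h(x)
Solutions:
 h(x) = C1 + C2*x^2


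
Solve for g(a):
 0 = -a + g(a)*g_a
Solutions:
 g(a) = -sqrt(C1 + a^2)
 g(a) = sqrt(C1 + a^2)


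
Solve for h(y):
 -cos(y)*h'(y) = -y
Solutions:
 h(y) = C1 + Integral(y/cos(y), y)


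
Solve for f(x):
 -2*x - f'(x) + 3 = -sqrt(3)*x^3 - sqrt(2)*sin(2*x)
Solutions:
 f(x) = C1 + sqrt(3)*x^4/4 - x^2 + 3*x - sqrt(2)*cos(2*x)/2


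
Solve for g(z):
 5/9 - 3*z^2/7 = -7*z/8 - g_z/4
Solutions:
 g(z) = C1 + 4*z^3/7 - 7*z^2/4 - 20*z/9


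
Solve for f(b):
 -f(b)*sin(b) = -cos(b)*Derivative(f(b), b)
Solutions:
 f(b) = C1/cos(b)


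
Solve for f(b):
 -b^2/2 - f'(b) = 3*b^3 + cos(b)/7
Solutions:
 f(b) = C1 - 3*b^4/4 - b^3/6 - sin(b)/7


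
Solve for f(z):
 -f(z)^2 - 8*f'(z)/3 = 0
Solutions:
 f(z) = 8/(C1 + 3*z)


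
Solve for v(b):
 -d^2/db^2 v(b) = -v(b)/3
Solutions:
 v(b) = C1*exp(-sqrt(3)*b/3) + C2*exp(sqrt(3)*b/3)


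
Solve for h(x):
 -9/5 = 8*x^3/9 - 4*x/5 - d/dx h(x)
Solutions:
 h(x) = C1 + 2*x^4/9 - 2*x^2/5 + 9*x/5


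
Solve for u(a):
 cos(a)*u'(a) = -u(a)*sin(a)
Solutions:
 u(a) = C1*cos(a)


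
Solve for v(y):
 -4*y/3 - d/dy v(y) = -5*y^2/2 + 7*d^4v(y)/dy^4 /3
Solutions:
 v(y) = C1 + C4*exp(-3^(1/3)*7^(2/3)*y/7) + 5*y^3/6 - 2*y^2/3 + (C2*sin(3^(5/6)*7^(2/3)*y/14) + C3*cos(3^(5/6)*7^(2/3)*y/14))*exp(3^(1/3)*7^(2/3)*y/14)


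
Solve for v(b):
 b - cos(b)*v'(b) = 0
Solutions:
 v(b) = C1 + Integral(b/cos(b), b)


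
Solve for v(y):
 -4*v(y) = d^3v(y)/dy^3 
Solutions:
 v(y) = C3*exp(-2^(2/3)*y) + (C1*sin(2^(2/3)*sqrt(3)*y/2) + C2*cos(2^(2/3)*sqrt(3)*y/2))*exp(2^(2/3)*y/2)


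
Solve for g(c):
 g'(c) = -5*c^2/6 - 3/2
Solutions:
 g(c) = C1 - 5*c^3/18 - 3*c/2


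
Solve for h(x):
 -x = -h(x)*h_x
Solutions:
 h(x) = -sqrt(C1 + x^2)
 h(x) = sqrt(C1 + x^2)


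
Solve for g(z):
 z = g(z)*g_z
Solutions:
 g(z) = -sqrt(C1 + z^2)
 g(z) = sqrt(C1 + z^2)


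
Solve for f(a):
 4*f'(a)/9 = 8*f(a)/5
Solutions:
 f(a) = C1*exp(18*a/5)


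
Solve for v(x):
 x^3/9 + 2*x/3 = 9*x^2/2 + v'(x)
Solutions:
 v(x) = C1 + x^4/36 - 3*x^3/2 + x^2/3


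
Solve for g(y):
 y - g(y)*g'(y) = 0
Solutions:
 g(y) = -sqrt(C1 + y^2)
 g(y) = sqrt(C1 + y^2)


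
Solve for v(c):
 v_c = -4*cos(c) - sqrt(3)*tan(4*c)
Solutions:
 v(c) = C1 + sqrt(3)*log(cos(4*c))/4 - 4*sin(c)


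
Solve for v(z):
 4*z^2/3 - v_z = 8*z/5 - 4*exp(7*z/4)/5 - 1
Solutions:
 v(z) = C1 + 4*z^3/9 - 4*z^2/5 + z + 16*exp(7*z/4)/35


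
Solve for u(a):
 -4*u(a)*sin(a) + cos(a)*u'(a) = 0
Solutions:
 u(a) = C1/cos(a)^4


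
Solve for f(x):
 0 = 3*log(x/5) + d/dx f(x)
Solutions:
 f(x) = C1 - 3*x*log(x) + 3*x + x*log(125)


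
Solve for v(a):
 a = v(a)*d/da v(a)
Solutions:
 v(a) = -sqrt(C1 + a^2)
 v(a) = sqrt(C1 + a^2)


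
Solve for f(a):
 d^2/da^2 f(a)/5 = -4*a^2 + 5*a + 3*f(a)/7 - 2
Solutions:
 f(a) = C1*exp(-sqrt(105)*a/7) + C2*exp(sqrt(105)*a/7) + 28*a^2/3 - 35*a/3 + 602/45


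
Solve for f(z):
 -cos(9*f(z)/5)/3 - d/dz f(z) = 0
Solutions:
 z/3 - 5*log(sin(9*f(z)/5) - 1)/18 + 5*log(sin(9*f(z)/5) + 1)/18 = C1
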